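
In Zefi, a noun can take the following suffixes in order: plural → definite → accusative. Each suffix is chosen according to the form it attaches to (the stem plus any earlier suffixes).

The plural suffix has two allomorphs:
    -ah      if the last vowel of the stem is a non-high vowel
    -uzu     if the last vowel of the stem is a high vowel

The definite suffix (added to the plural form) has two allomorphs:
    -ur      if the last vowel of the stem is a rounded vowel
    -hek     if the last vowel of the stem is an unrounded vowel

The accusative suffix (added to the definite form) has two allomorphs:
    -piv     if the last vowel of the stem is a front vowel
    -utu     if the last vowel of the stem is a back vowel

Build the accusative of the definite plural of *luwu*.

luwuuzuurutu

*luwu*: last vowel = /u/, a high vowel → -uzu → *luwuuzu*.
The plural form *luwuuzu*: last vowel = /u/, a rounded vowel → -ur → *luwuuzuur*.
Since the last vowel of the definite form *luwuuzuur* is /u/ (a back vowel), it takes -utu, giving *luwuuzuurutu*.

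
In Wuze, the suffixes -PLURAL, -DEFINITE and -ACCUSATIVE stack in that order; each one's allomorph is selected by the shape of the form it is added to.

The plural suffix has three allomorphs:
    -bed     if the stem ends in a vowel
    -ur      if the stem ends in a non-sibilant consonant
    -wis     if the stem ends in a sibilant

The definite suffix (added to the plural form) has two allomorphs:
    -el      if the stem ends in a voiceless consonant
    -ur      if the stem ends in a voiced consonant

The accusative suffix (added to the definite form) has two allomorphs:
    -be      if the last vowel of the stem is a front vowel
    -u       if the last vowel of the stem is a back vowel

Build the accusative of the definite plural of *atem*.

atemururu

*atem*: final sound = /m/, a non-sibilant consonant → -ur → *atemur*.
Since the final consonant of the plural form *atemur* is /r/ (voiced), it takes -ur, giving *atemurur*.
The definite form *atemurur* — last vowel /u/ (a back vowel) → -u → *atemururu*.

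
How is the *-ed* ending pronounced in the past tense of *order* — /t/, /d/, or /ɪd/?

/d/

The stem *order* ends in a voiced sound other than /d/.
The -ed suffix is realized as /ɪd/ after /t, d/; as /t/ after other voiceless consonants; and as /d/ after other voiced sounds.
So -ed on *order* is pronounced /d/.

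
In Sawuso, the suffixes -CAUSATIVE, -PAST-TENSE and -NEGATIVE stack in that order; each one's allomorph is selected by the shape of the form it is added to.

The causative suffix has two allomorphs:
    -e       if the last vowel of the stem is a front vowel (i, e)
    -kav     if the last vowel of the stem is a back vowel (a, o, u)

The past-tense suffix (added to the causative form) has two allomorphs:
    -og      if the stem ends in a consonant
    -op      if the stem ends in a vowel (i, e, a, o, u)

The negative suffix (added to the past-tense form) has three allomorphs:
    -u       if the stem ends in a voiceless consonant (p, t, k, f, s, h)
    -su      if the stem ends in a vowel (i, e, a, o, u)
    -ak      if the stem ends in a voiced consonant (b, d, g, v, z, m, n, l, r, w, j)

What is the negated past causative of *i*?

The last vowel of *i* is /i/, which is a front vowel, so the causative suffix is -e, giving *ie*.
The final sound of the causative form *ie* is /e/, which is a vowel, so the past-tense suffix is -op, giving *ieop*.
The past-tense form *ieop* — final sound /p/ (a voiceless consonant) → -u → *ieopu*.

ieopu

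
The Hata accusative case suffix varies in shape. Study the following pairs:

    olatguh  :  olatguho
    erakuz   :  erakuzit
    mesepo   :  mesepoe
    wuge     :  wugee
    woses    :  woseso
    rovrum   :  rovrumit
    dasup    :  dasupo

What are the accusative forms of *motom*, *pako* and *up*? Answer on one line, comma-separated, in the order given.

Looking at the final sound of each stem: -o when the stem ends in a voiceless consonant (*olatguh*, *woses*, *dasup*); -it when the stem ends in a voiced consonant (*erakuz*, *rovrum*); -e when the stem ends in a vowel (*mesepo*, *wuge*).
The final sound of *motom* is /m/, which is a voiced consonant, so the suffix is -it, giving *motomit*.
The final sound of *pako* is /o/, which is a vowel, so the suffix is -e, giving *pakoe*.
The final sound of *up* is /p/, which is a voiceless consonant, so the suffix is -o, giving *upo*.

motomit, pakoe, upo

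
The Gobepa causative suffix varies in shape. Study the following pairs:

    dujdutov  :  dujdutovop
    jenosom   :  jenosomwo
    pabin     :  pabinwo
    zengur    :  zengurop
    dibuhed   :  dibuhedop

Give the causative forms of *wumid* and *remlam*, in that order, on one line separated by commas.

Looking at the final consonant of each stem: -wo when the stem ends in a nasal (*jenosom*, *pabin*); -op when the stem ends in a non-nasal consonant (*dujdutov*, *zengur*, *dibuhed*).
Since the final consonant of *wumid* is /d/ (non-nasal), it takes -op, giving *wumidop*.
*remlam*: final consonant = /m/, a nasal → -wo → *remlamwo*.

wumidop, remlamwo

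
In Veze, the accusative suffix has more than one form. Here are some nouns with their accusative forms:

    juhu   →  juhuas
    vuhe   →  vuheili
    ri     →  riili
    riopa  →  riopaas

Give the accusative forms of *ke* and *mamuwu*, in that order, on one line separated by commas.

keili, mamuwuas

Looking at the last vowel of each stem: -ili when the last vowel of the stem is a front vowel (*vuhe*, *ri*); -as when the last vowel of the stem is a back vowel (*juhu*, *riopa*).
The last vowel of *ke* is /e/, which is a front vowel, so the suffix is -ili, giving *keili*.
The last vowel of *mamuwu* is /u/, which is a back vowel, so the suffix is -as, giving *mamuwuas*.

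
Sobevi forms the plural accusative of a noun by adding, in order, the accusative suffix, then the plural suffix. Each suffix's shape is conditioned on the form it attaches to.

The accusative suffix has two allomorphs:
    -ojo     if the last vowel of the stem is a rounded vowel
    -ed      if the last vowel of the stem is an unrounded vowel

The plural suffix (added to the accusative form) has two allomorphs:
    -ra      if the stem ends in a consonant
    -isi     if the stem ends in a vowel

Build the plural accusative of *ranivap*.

ranivapedra

The last vowel of *ranivap* is /a/, which is an unrounded vowel, so the accusative suffix is -ed, giving *ranivaped*.
The final sound of the accusative form *ranivaped* is /d/, which is a consonant, so the plural suffix is -ra, giving *ranivapedra*.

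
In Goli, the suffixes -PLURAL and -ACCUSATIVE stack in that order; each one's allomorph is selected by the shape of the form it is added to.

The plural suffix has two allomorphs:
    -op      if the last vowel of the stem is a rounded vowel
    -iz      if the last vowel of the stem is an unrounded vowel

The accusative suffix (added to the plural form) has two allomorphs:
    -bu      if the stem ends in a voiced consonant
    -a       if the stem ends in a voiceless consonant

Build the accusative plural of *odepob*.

*odepob*: last vowel = /o/, a rounded vowel → -op → *odepobop*.
The plural form *odepobop* — final consonant /p/ (voiceless) → -a → *odepobopa*.

odepobopa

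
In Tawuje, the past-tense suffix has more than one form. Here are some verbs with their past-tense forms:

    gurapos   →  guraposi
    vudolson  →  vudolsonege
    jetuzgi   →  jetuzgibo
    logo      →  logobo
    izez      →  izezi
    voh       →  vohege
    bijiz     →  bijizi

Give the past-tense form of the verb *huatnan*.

huatnanege

The pattern is sibilance of the final sound: -i when the stem ends in a sibilant (*gurapos*, *izez*, *bijiz*); -ege when the stem ends in a non-sibilant consonant (*vudolson*, *voh*); -bo when the stem ends in a vowel (*jetuzgi*, *logo*).
*huatnan*: final sound = /n/, a non-sibilant consonant → -ege → *huatnanege*.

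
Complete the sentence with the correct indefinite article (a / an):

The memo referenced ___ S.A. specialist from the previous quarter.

The indefinite article is chosen by the initial *sound* of the following word, not its spelling.
The initialism *S.A.* is read letter by letter; the first letter, S, is pronounced /ɛs/, which begins with a vowel sound.
So the article is *an*: The memo referenced an S.A. specialist from the previous quarter.

an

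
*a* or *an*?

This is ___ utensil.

a

The indefinite article is chosen by the initial *sound* of the following word, not its spelling.
*utensil* begins with the sound /juː/ (u pronounced /juː/) — a consonant sound.
So the article is *a*: This is a utensil.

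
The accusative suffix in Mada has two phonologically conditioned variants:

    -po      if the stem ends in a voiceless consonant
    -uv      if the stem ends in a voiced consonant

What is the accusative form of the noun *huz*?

*huz* — final consonant /z/ (voiced) → -uv → *huzuv*.

huzuv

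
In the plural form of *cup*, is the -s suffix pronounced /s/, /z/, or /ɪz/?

/s/

The stem *cup* ends in a voiceless non-sibilant consonant.
The plural suffix surfaces as /ɪz/ after sibilants, /s/ after other voiceless consonants, and /z/ after other voiced sounds.
So the plural -s on *cup* is pronounced /s/.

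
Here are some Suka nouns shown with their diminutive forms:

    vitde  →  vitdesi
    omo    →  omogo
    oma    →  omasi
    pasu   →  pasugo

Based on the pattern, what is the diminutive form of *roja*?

rojasi

The pattern is rounding harmony: -go when the last vowel of the stem is a rounded vowel (*omo*, *pasu*); -si when the last vowel of the stem is an unrounded vowel (*vitde*, *oma*).
Since the last vowel of *roja* is /a/ (an unrounded vowel), it takes -si, giving *rojasi*.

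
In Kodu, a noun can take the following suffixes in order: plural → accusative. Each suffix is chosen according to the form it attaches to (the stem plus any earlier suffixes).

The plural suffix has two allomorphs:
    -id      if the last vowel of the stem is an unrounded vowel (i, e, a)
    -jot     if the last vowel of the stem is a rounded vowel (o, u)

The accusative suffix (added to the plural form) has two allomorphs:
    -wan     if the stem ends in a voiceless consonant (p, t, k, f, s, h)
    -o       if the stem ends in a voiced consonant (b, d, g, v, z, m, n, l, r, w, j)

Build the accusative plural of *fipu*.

fipujotwan

*fipu* — last vowel /u/ (a rounded vowel) → -jot → *fipujot*.
The plural form *fipujot* — final consonant /t/ (voiceless) → -wan → *fipujotwan*.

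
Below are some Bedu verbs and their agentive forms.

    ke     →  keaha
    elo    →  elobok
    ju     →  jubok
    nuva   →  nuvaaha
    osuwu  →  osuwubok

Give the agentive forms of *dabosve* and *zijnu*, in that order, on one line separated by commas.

dabosveaha, zijnubok

The pattern is rounding harmony: -bok when the last vowel of the stem is a rounded vowel (*elo*, *ju*, *osuwu*); -aha when the last vowel of the stem is an unrounded vowel (*ke*, *nuva*).
*dabosve*: last vowel = /e/, an unrounded vowel → -aha → *dabosveaha*.
Since the last vowel of *zijnu* is /u/ (a rounded vowel), it takes -bok, giving *zijnubok*.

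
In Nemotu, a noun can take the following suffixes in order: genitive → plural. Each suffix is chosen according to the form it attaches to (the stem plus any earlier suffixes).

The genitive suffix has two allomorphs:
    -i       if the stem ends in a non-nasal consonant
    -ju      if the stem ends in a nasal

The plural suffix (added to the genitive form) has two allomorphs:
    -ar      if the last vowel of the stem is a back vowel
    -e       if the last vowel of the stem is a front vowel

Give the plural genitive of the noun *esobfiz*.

The final consonant of *esobfiz* is /z/, which is non-nasal, so the genitive suffix is -i, giving *esobfizi*.
Since the last vowel of the genitive form *esobfizi* is /i/ (a front vowel), it takes -e, giving *esobfizie*.

esobfizie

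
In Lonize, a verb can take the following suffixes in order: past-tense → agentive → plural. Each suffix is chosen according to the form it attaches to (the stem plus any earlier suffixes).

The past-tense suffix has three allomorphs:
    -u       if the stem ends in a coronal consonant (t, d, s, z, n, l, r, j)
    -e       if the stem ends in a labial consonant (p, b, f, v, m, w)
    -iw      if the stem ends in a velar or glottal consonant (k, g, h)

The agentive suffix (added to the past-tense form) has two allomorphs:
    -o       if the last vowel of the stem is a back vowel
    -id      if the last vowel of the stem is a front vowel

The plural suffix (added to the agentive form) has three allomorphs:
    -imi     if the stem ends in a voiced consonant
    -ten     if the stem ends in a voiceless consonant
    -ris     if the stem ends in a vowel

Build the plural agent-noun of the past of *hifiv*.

hifiveidimi

*hifiv* — final consonant /v/ (labial) → -e → *hifive*.
The past-tense form *hifive*: last vowel = /e/, a front vowel → -id → *hifiveid*.
The agentive form *hifiveid*: final sound = /d/, a voiced consonant → -imi → *hifiveidimi*.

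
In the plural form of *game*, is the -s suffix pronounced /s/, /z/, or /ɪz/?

The stem *game* ends in a voiced non-sibilant sound.
The plural suffix surfaces as /ɪz/ after sibilants, /s/ after other voiceless consonants, and /z/ after other voiced sounds.
So the plural -s on *game* is pronounced /z/.

/z/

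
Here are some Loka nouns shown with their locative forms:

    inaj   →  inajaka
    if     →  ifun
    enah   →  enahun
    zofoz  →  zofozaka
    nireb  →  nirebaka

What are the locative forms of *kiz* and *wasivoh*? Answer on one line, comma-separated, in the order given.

kizaka, wasivohun

The alternation tracks the final consonant of the stem — -un when the stem ends in a voiceless consonant (*if*, *enah*); -aka when the stem ends in a voiced consonant (*inaj*, *zofoz*, *nireb*).
*kiz* — final consonant /z/ (voiced) → -aka → *kizaka*.
The final consonant of *wasivoh* is /h/, which is voiceless, so the suffix is -un, giving *wasivohun*.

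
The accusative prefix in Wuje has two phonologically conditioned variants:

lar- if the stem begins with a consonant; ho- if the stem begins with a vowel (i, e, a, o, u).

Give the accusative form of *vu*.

larvu

*vu*: first sound = /v/, a consonant → lar- → *larvu*.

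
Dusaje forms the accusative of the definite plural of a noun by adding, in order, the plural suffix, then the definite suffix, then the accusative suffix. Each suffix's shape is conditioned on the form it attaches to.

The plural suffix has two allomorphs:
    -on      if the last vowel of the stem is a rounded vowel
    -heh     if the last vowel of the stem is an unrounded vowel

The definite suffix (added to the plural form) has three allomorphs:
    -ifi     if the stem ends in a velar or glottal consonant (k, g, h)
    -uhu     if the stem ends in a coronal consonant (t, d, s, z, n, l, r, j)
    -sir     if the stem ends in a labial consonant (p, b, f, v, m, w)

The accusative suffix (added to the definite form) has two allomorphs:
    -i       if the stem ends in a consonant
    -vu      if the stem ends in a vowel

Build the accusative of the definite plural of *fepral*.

*fepral* — last vowel /a/ (an unrounded vowel) → -heh → *fepralheh*.
The plural form *fepralheh* — final consonant /h/ (velar/glottal) → -ifi → *fepralhehifi*.
The definite form *fepralhehifi* — final sound /i/ (a vowel) → -vu → *fepralhehifivu*.

fepralhehifivu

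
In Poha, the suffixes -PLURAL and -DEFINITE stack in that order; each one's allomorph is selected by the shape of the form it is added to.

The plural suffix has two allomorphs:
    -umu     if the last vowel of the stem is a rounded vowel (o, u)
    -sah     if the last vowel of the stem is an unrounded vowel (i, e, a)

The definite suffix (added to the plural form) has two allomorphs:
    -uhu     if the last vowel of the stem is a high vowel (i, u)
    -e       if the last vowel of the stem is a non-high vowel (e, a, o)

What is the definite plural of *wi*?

*wi*: last vowel = /i/, an unrounded vowel → -sah → *wisah*.
The plural form *wisah* — last vowel /a/ (a non-high vowel) → -e → *wisahe*.

wisahe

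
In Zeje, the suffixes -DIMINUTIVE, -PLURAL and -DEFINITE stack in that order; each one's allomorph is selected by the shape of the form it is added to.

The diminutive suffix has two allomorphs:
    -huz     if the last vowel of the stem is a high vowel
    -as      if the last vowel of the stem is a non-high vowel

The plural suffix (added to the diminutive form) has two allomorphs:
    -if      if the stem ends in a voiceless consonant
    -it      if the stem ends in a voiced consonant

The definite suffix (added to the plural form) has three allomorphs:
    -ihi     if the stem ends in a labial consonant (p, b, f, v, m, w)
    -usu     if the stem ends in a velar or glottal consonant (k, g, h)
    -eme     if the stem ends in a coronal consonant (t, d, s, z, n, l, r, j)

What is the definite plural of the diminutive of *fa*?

The last vowel of *fa* is /a/, which is a non-high vowel, so the diminutive suffix is -as, giving *faas*.
The diminutive form *faas* — final consonant /s/ (voiceless) → -if → *faasif*.
The final consonant of the plural form *faasif* is /f/, which is labial, so the definite suffix is -ihi, giving *faasifihi*.

faasifihi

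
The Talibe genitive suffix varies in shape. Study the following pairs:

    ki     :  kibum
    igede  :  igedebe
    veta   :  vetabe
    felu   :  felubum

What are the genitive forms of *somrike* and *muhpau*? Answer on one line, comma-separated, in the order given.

somrikebe, muhpaubum

The alternation tracks the last vowel of the stem — -bum when the last vowel of the stem is a high vowel (*ki*, *felu*); -be when the last vowel of the stem is a non-high vowel (*igede*, *veta*).
*somrike* — last vowel /e/ (a non-high vowel) → -be → *somrikebe*.
Since the last vowel of *muhpau* is /u/ (a high vowel), it takes -bum, giving *muhpaubum*.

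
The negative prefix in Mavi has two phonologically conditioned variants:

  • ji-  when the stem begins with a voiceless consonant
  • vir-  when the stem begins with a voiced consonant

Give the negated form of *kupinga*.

jikupinga

*kupinga*: first consonant = /k/, voiceless → ji- → *jikupinga*.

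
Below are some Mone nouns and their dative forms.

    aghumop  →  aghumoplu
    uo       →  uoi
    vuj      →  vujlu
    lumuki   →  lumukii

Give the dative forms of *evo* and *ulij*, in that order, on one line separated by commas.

evoi, ulijlu

Looking at the final sound of each stem: -lu when the stem ends in a consonant (*aghumop*, *vuj*); -i when the stem ends in a vowel (*uo*, *lumuki*).
*evo* — final sound /o/ (a vowel) → -i → *evoi*.
Since the final sound of *ulij* is /j/ (a consonant), it takes -lu, giving *ulijlu*.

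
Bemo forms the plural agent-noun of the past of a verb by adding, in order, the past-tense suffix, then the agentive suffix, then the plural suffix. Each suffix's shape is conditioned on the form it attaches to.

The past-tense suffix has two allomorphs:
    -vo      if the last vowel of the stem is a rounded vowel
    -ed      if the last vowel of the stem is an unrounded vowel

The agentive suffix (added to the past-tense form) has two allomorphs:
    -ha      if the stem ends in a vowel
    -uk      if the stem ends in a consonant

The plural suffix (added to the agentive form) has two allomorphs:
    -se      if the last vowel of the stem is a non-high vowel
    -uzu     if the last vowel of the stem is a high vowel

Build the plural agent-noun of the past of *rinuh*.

rinuhvohase

*rinuh* — last vowel /u/ (a rounded vowel) → -vo → *rinuhvo*.
The past-tense form *rinuhvo* — final sound /o/ (a vowel) → -ha → *rinuhvoha*.
The agentive form *rinuhvoha* — last vowel /a/ (a non-high vowel) → -se → *rinuhvohase*.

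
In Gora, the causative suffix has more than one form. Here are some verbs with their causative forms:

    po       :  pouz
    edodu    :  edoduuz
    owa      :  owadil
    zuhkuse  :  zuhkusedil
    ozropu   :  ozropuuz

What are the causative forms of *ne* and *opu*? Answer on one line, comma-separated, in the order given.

nedil, opuuz

The pattern is rounding harmony: -uz when the last vowel of the stem is a rounded vowel (*po*, *edodu*, *ozropu*); -dil when the last vowel of the stem is an unrounded vowel (*owa*, *zuhkuse*).
*ne* — last vowel /e/ (an unrounded vowel) → -dil → *nedil*.
Since the last vowel of *opu* is /u/ (a rounded vowel), it takes -uz, giving *opuuz*.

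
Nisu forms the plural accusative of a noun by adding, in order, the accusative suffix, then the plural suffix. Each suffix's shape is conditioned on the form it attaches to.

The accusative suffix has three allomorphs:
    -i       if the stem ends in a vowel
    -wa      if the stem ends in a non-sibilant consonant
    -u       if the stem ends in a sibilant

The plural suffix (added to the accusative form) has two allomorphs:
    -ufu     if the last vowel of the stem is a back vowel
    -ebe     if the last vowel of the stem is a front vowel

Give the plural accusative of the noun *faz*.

fazuufu

Since the final sound of *faz* is /z/ (a sibilant), it takes -u, giving *fazu*.
Since the last vowel of the accusative form *fazu* is /u/ (a back vowel), it takes -ufu, giving *fazuufu*.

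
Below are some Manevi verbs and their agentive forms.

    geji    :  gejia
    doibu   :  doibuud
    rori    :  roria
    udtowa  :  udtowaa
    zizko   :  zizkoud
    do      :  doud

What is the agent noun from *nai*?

Looking at the last vowel of each stem: -ud when the last vowel of the stem is a rounded vowel (*doibu*, *zizko*, *do*); -a when the last vowel of the stem is an unrounded vowel (*geji*, *rori*, *udtowa*).
*nai*: last vowel = /i/, an unrounded vowel → -a → *naia*.

naia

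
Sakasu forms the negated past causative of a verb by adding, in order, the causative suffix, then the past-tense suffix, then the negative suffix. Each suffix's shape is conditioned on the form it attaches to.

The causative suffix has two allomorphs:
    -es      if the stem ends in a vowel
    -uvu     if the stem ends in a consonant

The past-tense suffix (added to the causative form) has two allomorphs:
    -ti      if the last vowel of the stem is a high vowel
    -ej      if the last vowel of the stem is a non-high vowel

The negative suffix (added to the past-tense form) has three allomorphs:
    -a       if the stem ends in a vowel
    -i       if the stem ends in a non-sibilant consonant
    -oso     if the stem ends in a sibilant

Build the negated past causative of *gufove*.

The final sound of *gufove* is /e/, which is a vowel, so the causative suffix is -es, giving *gufovees*.
The last vowel of the causative form *gufovees* is /e/, which is a non-high vowel, so the past-tense suffix is -ej, giving *gufoveesej*.
Since the final sound of the past-tense form *gufoveesej* is /j/ (a non-sibilant consonant), it takes -i, giving *gufoveeseji*.

gufoveeseji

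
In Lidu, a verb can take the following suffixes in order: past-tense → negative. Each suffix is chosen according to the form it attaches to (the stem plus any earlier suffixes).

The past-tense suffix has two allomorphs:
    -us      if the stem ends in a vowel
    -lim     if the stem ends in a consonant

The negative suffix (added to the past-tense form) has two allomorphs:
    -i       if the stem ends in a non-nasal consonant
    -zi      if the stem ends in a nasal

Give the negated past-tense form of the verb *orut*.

orutlimzi

*orut*: final sound = /t/, a consonant → -lim → *orutlim*.
Since the final consonant of the past-tense form *orutlim* is /m/ (a nasal), it takes -zi, giving *orutlimzi*.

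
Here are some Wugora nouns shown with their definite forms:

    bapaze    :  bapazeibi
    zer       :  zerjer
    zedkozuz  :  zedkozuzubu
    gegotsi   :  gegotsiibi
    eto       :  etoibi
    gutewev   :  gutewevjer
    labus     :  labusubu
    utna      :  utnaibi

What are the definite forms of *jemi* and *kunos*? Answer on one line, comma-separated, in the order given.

Looking at the final sound of each stem: -ubu when the stem ends in a sibilant (*zedkozuz*, *labus*); -jer when the stem ends in a non-sibilant consonant (*zer*, *gutewev*); -ibi when the stem ends in a vowel (*bapaze*, *gegotsi*, *eto*, *utna*).
*jemi*: final sound = /i/, a vowel → -ibi → *jemiibi*.
Since the final sound of *kunos* is /s/ (a sibilant), it takes -ubu, giving *kunosubu*.

jemiibi, kunosubu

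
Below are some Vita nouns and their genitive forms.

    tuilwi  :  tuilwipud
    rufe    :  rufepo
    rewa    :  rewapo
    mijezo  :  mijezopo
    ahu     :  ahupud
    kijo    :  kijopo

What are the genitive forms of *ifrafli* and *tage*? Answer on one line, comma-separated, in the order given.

The pattern is height harmony: -pud when the last vowel of the stem is a high vowel (*tuilwi*, *ahu*); -po when the last vowel of the stem is a non-high vowel (*rufe*, *rewa*, *mijezo*, *kijo*).
*ifrafli*: last vowel = /i/, a high vowel → -pud → *ifraflipud*.
*tage* — last vowel /e/ (a non-high vowel) → -po → *tagepo*.

ifraflipud, tagepo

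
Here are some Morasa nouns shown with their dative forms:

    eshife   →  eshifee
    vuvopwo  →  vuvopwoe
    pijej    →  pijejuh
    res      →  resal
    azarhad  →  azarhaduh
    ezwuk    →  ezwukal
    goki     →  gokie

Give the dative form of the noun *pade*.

The pattern is voicing of the final sound: -al when the stem ends in a voiceless consonant (*res*, *ezwuk*); -uh when the stem ends in a voiced consonant (*pijej*, *azarhad*); -e when the stem ends in a vowel (*eshife*, *vuvopwo*, *goki*).
*pade*: final sound = /e/, a vowel → -e → *padee*.

padee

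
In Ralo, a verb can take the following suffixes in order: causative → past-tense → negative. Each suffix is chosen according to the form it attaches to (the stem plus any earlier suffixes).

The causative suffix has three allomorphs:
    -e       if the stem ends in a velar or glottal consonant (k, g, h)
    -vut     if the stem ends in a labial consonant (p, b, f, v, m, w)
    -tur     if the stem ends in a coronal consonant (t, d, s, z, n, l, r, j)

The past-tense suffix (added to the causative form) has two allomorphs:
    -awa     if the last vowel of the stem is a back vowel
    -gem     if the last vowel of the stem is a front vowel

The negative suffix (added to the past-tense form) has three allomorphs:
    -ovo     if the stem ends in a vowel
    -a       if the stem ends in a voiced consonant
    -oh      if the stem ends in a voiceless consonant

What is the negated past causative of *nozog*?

nozogegema

*nozog*: final consonant = /g/, velar/glottal → -e → *nozoge*.
The causative form *nozoge* — last vowel /e/ (a front vowel) → -gem → *nozogegem*.
Since the final sound of the past-tense form *nozogegem* is /m/ (a voiced consonant), it takes -a, giving *nozogegema*.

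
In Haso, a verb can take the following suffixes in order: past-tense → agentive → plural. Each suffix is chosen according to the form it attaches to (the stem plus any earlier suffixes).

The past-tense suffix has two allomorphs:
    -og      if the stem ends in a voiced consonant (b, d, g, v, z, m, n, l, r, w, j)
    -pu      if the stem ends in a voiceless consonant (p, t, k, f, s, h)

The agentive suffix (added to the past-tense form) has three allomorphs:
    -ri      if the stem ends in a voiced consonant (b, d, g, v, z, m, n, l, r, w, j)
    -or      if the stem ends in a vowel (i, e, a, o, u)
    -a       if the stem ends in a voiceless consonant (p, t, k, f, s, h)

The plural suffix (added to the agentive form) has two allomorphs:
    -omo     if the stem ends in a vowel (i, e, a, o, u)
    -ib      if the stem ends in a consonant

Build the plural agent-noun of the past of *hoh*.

hohpuorib

Since the final consonant of *hoh* is /h/ (voiceless), it takes -pu, giving *hohpu*.
The past-tense form *hohpu*: final sound = /u/, a vowel → -or → *hohpuor*.
The final sound of the agentive form *hohpuor* is /r/, which is a consonant, so the plural suffix is -ib, giving *hohpuorib*.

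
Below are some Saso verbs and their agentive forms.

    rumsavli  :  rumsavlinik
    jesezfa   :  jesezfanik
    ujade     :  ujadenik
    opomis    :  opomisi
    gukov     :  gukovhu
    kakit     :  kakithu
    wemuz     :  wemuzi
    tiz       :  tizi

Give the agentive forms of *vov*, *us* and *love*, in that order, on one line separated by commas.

Looking at the final sound of each stem: -i when the stem ends in a sibilant (*opomis*, *wemuz*, *tiz*); -hu when the stem ends in a non-sibilant consonant (*gukov*, *kakit*); -nik when the stem ends in a vowel (*rumsavli*, *jesezfa*, *ujade*).
*vov* — final sound /v/ (a non-sibilant consonant) → -hu → *vovhu*.
*us* — final sound /s/ (a sibilant) → -i → *usi*.
*love*: final sound = /e/, a vowel → -nik → *lovenik*.

vovhu, usi, lovenik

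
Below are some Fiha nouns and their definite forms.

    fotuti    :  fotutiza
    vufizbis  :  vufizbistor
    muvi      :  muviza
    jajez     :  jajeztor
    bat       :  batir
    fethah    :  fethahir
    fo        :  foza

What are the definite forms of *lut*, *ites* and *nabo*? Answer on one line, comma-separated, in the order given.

The pattern is sibilance of the final sound: -tor when the stem ends in a sibilant (*vufizbis*, *jajez*); -ir when the stem ends in a non-sibilant consonant (*bat*, *fethah*); -za when the stem ends in a vowel (*fotuti*, *muvi*, *fo*).
*lut* — final sound /t/ (a non-sibilant consonant) → -ir → *lutir*.
Since the final sound of *ites* is /s/ (a sibilant), it takes -tor, giving *itestor*.
Since the final sound of *nabo* is /o/ (a vowel), it takes -za, giving *naboza*.

lutir, itestor, naboza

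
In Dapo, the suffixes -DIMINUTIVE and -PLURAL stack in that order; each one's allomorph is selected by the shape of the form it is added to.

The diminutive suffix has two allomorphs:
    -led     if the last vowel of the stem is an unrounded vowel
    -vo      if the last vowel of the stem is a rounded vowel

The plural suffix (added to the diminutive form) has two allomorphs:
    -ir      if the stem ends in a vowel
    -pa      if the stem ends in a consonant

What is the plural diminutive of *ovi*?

Since the last vowel of *ovi* is /i/ (an unrounded vowel), it takes -led, giving *oviled*.
The diminutive form *oviled* — final sound /d/ (a consonant) → -pa → *oviledpa*.

oviledpa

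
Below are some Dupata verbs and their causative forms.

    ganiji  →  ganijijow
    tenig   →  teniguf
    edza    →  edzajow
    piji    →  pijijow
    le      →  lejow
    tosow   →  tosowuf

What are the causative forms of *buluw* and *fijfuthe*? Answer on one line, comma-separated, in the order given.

Looking at the final sound of each stem: -uf when the stem ends in a consonant (*tenig*, *tosow*); -jow when the stem ends in a vowel (*ganiji*, *edza*, *piji*, *le*).
Since the final sound of *buluw* is /w/ (a consonant), it takes -uf, giving *buluwuf*.
The final sound of *fijfuthe* is /e/, which is a vowel, so the suffix is -jow, giving *fijfuthejow*.

buluwuf, fijfuthejow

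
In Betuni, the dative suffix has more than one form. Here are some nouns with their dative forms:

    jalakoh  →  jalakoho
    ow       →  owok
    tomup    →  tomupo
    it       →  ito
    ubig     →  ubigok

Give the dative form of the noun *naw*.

Looking at the final consonant of each stem: -o when the stem ends in a voiceless consonant (*jalakoh*, *tomup*, *it*); -ok when the stem ends in a voiced consonant (*ow*, *ubig*).
*naw*: final consonant = /w/, voiced → -ok → *nawok*.

nawok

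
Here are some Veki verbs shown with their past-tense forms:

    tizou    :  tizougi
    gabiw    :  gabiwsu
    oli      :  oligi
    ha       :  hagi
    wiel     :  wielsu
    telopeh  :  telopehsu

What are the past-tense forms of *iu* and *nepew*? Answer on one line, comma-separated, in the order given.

iugi, nepewsu

Looking at the final sound of each stem: -su when the stem ends in a consonant (*gabiw*, *wiel*, *telopeh*); -gi when the stem ends in a vowel (*tizou*, *oli*, *ha*).
*iu*: final sound = /u/, a vowel → -gi → *iugi*.
Since the final sound of *nepew* is /w/ (a consonant), it takes -su, giving *nepewsu*.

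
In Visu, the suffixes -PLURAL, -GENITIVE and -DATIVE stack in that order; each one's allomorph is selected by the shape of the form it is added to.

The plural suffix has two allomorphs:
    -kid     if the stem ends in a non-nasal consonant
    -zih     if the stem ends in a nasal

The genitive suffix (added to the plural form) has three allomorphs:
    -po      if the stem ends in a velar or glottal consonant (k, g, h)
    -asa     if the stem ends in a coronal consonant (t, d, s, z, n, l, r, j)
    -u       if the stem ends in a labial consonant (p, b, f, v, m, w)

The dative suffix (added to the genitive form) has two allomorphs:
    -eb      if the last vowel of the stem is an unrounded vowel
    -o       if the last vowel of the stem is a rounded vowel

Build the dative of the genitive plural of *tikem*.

Since the final consonant of *tikem* is /m/ (a nasal), it takes -zih, giving *tikemzih*.
The plural form *tikemzih* — final consonant /h/ (velar/glottal) → -po → *tikemzihpo*.
Since the last vowel of the genitive form *tikemzihpo* is /o/ (a rounded vowel), it takes -o, giving *tikemzihpoo*.

tikemzihpoo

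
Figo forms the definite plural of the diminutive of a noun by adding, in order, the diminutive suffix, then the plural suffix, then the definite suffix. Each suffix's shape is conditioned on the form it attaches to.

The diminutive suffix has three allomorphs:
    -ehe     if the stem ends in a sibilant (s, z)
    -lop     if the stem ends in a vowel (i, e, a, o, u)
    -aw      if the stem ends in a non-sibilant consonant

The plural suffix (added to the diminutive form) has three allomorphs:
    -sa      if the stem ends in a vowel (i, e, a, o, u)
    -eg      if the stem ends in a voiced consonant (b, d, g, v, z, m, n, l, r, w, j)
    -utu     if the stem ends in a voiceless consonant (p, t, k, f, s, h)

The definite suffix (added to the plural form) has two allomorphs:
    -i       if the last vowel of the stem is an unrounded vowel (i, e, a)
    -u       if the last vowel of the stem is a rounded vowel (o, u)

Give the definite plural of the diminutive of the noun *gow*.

*gow* — final sound /w/ (a non-sibilant consonant) → -aw → *gowaw*.
The diminutive form *gowaw*: final sound = /w/, a voiced consonant → -eg → *gowaweg*.
Since the last vowel of the plural form *gowaweg* is /e/ (an unrounded vowel), it takes -i, giving *gowawegi*.

gowawegi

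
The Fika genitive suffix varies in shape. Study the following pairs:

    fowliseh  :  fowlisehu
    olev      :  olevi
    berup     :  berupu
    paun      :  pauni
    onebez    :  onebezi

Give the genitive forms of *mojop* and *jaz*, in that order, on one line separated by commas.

mojopu, jazi

The pattern is voicing of the final consonant: -u when the stem ends in a voiceless consonant (*fowliseh*, *berup*); -i when the stem ends in a voiced consonant (*olev*, *paun*, *onebez*).
*mojop*: final consonant = /p/, voiceless → -u → *mojopu*.
*jaz* — final consonant /z/ (voiced) → -i → *jazi*.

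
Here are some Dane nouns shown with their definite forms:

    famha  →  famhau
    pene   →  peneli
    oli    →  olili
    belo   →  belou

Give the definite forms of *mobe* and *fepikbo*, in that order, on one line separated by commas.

The pattern is front/back vowel harmony: -li when the last vowel of the stem is a front vowel (*pene*, *oli*); -u when the last vowel of the stem is a back vowel (*famha*, *belo*).
*mobe* — last vowel /e/ (a front vowel) → -li → *mobeli*.
*fepikbo* — last vowel /o/ (a back vowel) → -u → *fepikbou*.

mobeli, fepikbou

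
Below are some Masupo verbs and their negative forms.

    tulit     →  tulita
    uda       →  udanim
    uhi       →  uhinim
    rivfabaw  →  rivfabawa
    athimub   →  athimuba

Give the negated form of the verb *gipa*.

gipanim

The pattern is consonant vs. vowel: -a when the stem ends in a consonant (*tulit*, *rivfabaw*, *athimub*); -nim when the stem ends in a vowel (*uda*, *uhi*).
Since the final sound of *gipa* is /a/ (a vowel), it takes -nim, giving *gipanim*.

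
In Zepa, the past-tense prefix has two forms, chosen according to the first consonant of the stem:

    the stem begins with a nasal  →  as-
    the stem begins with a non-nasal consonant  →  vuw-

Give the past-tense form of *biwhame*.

The first consonant of *biwhame* is /b/, which is non-nasal, so the prefix is vuw-, giving *vuwbiwhame*.

vuwbiwhame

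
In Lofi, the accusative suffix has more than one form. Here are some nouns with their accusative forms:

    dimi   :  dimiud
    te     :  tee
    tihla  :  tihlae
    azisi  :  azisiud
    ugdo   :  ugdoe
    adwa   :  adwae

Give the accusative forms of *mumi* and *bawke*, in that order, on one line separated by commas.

mumiud, bawkee

Looking at the last vowel of each stem: -ud when the last vowel of the stem is a high vowel (*dimi*, *azisi*); -e when the last vowel of the stem is a non-high vowel (*te*, *tihla*, *ugdo*, *adwa*).
*mumi*: last vowel = /i/, a high vowel → -ud → *mumiud*.
Since the last vowel of *bawke* is /e/ (a non-high vowel), it takes -e, giving *bawkee*.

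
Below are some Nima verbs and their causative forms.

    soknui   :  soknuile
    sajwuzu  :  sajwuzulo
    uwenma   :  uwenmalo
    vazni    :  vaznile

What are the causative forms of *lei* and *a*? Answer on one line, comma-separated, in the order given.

The alternation tracks the last vowel of the stem — -le when the last vowel of the stem is a front vowel (*soknui*, *vazni*); -lo when the last vowel of the stem is a back vowel (*sajwuzu*, *uwenma*).
The last vowel of *lei* is /i/, which is a front vowel, so the suffix is -le, giving *leile*.
*a* — last vowel /a/ (a back vowel) → -lo → *alo*.

leile, alo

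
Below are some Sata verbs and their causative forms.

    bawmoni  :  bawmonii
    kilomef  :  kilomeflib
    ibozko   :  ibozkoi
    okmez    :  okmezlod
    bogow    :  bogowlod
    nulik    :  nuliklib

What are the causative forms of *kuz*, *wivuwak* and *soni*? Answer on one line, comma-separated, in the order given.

kuzlod, wivuwaklib, sonii

The suffix is conditioned by the final sound: -lib when the stem ends in a voiceless consonant (*kilomef*, *nulik*); -lod when the stem ends in a voiced consonant (*okmez*, *bogow*); -i when the stem ends in a vowel (*bawmoni*, *ibozko*).
The final sound of *kuz* is /z/, which is a voiced consonant, so the suffix is -lod, giving *kuzlod*.
The final sound of *wivuwak* is /k/, which is a voiceless consonant, so the suffix is -lib, giving *wivuwaklib*.
*soni*: final sound = /i/, a vowel → -i → *sonii*.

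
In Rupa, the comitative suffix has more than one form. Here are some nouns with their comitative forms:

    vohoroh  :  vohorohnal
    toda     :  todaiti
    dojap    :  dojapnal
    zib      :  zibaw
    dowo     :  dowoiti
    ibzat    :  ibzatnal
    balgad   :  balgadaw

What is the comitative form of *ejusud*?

ejusudaw

The pattern is voicing of the final sound: -nal when the stem ends in a voiceless consonant (*vohoroh*, *dojap*, *ibzat*); -aw when the stem ends in a voiced consonant (*zib*, *balgad*); -iti when the stem ends in a vowel (*toda*, *dowo*).
*ejusud*: final sound = /d/, a voiced consonant → -aw → *ejusudaw*.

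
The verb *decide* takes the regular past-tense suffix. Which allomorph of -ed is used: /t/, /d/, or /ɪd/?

The stem *decide* ends in /t/ or /d/.
The -ed suffix is realized as /ɪd/ after /t, d/; as /t/ after other voiceless consonants; and as /d/ after other voiced sounds.
So -ed on *decide* is pronounced /ɪd/.

/ɪd/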